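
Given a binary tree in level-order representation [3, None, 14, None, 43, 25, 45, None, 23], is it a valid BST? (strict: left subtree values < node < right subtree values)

Level-order array: [3, None, 14, None, 43, 25, 45, None, 23]
Validate using subtree bounds (lo, hi): at each node, require lo < value < hi,
then recurse left with hi=value and right with lo=value.
Preorder trace (stopping at first violation):
  at node 3 with bounds (-inf, +inf): OK
  at node 14 with bounds (3, +inf): OK
  at node 43 with bounds (14, +inf): OK
  at node 25 with bounds (14, 43): OK
  at node 23 with bounds (25, 43): VIOLATION
Node 23 violates its bound: not (25 < 23 < 43).
Result: Not a valid BST


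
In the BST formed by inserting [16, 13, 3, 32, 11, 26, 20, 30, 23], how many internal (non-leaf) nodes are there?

Tree built from: [16, 13, 3, 32, 11, 26, 20, 30, 23]
Tree (level-order array): [16, 13, 32, 3, None, 26, None, None, 11, 20, 30, None, None, None, 23]
Rule: An internal node has at least one child.
Per-node child counts:
  node 16: 2 child(ren)
  node 13: 1 child(ren)
  node 3: 1 child(ren)
  node 11: 0 child(ren)
  node 32: 1 child(ren)
  node 26: 2 child(ren)
  node 20: 1 child(ren)
  node 23: 0 child(ren)
  node 30: 0 child(ren)
Matching nodes: [16, 13, 3, 32, 26, 20]
Count of internal (non-leaf) nodes: 6


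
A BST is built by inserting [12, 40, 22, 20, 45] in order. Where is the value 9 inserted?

Starting tree (level order): [12, None, 40, 22, 45, 20]
Insertion path: 12
Result: insert 9 as left child of 12
Final tree (level order): [12, 9, 40, None, None, 22, 45, 20]


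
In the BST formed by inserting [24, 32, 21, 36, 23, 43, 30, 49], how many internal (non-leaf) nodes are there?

Tree built from: [24, 32, 21, 36, 23, 43, 30, 49]
Tree (level-order array): [24, 21, 32, None, 23, 30, 36, None, None, None, None, None, 43, None, 49]
Rule: An internal node has at least one child.
Per-node child counts:
  node 24: 2 child(ren)
  node 21: 1 child(ren)
  node 23: 0 child(ren)
  node 32: 2 child(ren)
  node 30: 0 child(ren)
  node 36: 1 child(ren)
  node 43: 1 child(ren)
  node 49: 0 child(ren)
Matching nodes: [24, 21, 32, 36, 43]
Count of internal (non-leaf) nodes: 5


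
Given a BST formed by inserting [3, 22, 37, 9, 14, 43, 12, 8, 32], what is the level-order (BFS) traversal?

Tree insertion order: [3, 22, 37, 9, 14, 43, 12, 8, 32]
Tree (level-order array): [3, None, 22, 9, 37, 8, 14, 32, 43, None, None, 12]
BFS from the root, enqueuing left then right child of each popped node:
  queue [3] -> pop 3, enqueue [22], visited so far: [3]
  queue [22] -> pop 22, enqueue [9, 37], visited so far: [3, 22]
  queue [9, 37] -> pop 9, enqueue [8, 14], visited so far: [3, 22, 9]
  queue [37, 8, 14] -> pop 37, enqueue [32, 43], visited so far: [3, 22, 9, 37]
  queue [8, 14, 32, 43] -> pop 8, enqueue [none], visited so far: [3, 22, 9, 37, 8]
  queue [14, 32, 43] -> pop 14, enqueue [12], visited so far: [3, 22, 9, 37, 8, 14]
  queue [32, 43, 12] -> pop 32, enqueue [none], visited so far: [3, 22, 9, 37, 8, 14, 32]
  queue [43, 12] -> pop 43, enqueue [none], visited so far: [3, 22, 9, 37, 8, 14, 32, 43]
  queue [12] -> pop 12, enqueue [none], visited so far: [3, 22, 9, 37, 8, 14, 32, 43, 12]
Result: [3, 22, 9, 37, 8, 14, 32, 43, 12]


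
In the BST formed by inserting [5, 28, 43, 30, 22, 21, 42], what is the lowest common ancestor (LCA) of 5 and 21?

Tree insertion order: [5, 28, 43, 30, 22, 21, 42]
Tree (level-order array): [5, None, 28, 22, 43, 21, None, 30, None, None, None, None, 42]
In a BST, the LCA of p=5, q=21 is the first node v on the
root-to-leaf path with p <= v <= q (go left if both < v, right if both > v).
Walk from root:
  at 5: 5 <= 5 <= 21, this is the LCA
LCA = 5


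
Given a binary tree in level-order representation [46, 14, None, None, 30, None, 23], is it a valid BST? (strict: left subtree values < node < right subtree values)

Level-order array: [46, 14, None, None, 30, None, 23]
Validate using subtree bounds (lo, hi): at each node, require lo < value < hi,
then recurse left with hi=value and right with lo=value.
Preorder trace (stopping at first violation):
  at node 46 with bounds (-inf, +inf): OK
  at node 14 with bounds (-inf, 46): OK
  at node 30 with bounds (14, 46): OK
  at node 23 with bounds (30, 46): VIOLATION
Node 23 violates its bound: not (30 < 23 < 46).
Result: Not a valid BST


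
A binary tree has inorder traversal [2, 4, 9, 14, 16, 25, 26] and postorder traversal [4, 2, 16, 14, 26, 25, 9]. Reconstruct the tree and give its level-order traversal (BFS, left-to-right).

Inorder:   [2, 4, 9, 14, 16, 25, 26]
Postorder: [4, 2, 16, 14, 26, 25, 9]
Algorithm: postorder visits root last, so walk postorder right-to-left;
each value is the root of the current inorder slice — split it at that
value, recurse on the right subtree first, then the left.
Recursive splits:
  root=9; inorder splits into left=[2, 4], right=[14, 16, 25, 26]
  root=25; inorder splits into left=[14, 16], right=[26]
  root=26; inorder splits into left=[], right=[]
  root=14; inorder splits into left=[], right=[16]
  root=16; inorder splits into left=[], right=[]
  root=2; inorder splits into left=[], right=[4]
  root=4; inorder splits into left=[], right=[]
Reconstructed level-order: [9, 2, 25, 4, 14, 26, 16]


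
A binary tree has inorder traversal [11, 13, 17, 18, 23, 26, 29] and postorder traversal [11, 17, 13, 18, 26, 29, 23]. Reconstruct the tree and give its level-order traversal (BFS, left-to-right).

Inorder:   [11, 13, 17, 18, 23, 26, 29]
Postorder: [11, 17, 13, 18, 26, 29, 23]
Algorithm: postorder visits root last, so walk postorder right-to-left;
each value is the root of the current inorder slice — split it at that
value, recurse on the right subtree first, then the left.
Recursive splits:
  root=23; inorder splits into left=[11, 13, 17, 18], right=[26, 29]
  root=29; inorder splits into left=[26], right=[]
  root=26; inorder splits into left=[], right=[]
  root=18; inorder splits into left=[11, 13, 17], right=[]
  root=13; inorder splits into left=[11], right=[17]
  root=17; inorder splits into left=[], right=[]
  root=11; inorder splits into left=[], right=[]
Reconstructed level-order: [23, 18, 29, 13, 26, 11, 17]


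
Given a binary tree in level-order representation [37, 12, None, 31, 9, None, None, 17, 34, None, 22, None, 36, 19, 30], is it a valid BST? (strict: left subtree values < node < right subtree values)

Level-order array: [37, 12, None, 31, 9, None, None, 17, 34, None, 22, None, 36, 19, 30]
Validate using subtree bounds (lo, hi): at each node, require lo < value < hi,
then recurse left with hi=value and right with lo=value.
Preorder trace (stopping at first violation):
  at node 37 with bounds (-inf, +inf): OK
  at node 12 with bounds (-inf, 37): OK
  at node 31 with bounds (-inf, 12): VIOLATION
Node 31 violates its bound: not (-inf < 31 < 12).
Result: Not a valid BST


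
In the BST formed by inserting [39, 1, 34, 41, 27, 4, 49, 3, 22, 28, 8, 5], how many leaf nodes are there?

Tree built from: [39, 1, 34, 41, 27, 4, 49, 3, 22, 28, 8, 5]
Tree (level-order array): [39, 1, 41, None, 34, None, 49, 27, None, None, None, 4, 28, 3, 22, None, None, None, None, 8, None, 5]
Rule: A leaf has 0 children.
Per-node child counts:
  node 39: 2 child(ren)
  node 1: 1 child(ren)
  node 34: 1 child(ren)
  node 27: 2 child(ren)
  node 4: 2 child(ren)
  node 3: 0 child(ren)
  node 22: 1 child(ren)
  node 8: 1 child(ren)
  node 5: 0 child(ren)
  node 28: 0 child(ren)
  node 41: 1 child(ren)
  node 49: 0 child(ren)
Matching nodes: [3, 5, 28, 49]
Count of leaf nodes: 4


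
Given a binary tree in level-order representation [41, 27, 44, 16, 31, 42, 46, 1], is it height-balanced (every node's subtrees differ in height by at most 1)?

Tree (level-order array): [41, 27, 44, 16, 31, 42, 46, 1]
Definition: a tree is height-balanced if, at every node, |h(left) - h(right)| <= 1 (empty subtree has height -1).
Bottom-up per-node check:
  node 1: h_left=-1, h_right=-1, diff=0 [OK], height=0
  node 16: h_left=0, h_right=-1, diff=1 [OK], height=1
  node 31: h_left=-1, h_right=-1, diff=0 [OK], height=0
  node 27: h_left=1, h_right=0, diff=1 [OK], height=2
  node 42: h_left=-1, h_right=-1, diff=0 [OK], height=0
  node 46: h_left=-1, h_right=-1, diff=0 [OK], height=0
  node 44: h_left=0, h_right=0, diff=0 [OK], height=1
  node 41: h_left=2, h_right=1, diff=1 [OK], height=3
All nodes satisfy the balance condition.
Result: Balanced


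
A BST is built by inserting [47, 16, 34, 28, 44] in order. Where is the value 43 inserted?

Starting tree (level order): [47, 16, None, None, 34, 28, 44]
Insertion path: 47 -> 16 -> 34 -> 44
Result: insert 43 as left child of 44
Final tree (level order): [47, 16, None, None, 34, 28, 44, None, None, 43]


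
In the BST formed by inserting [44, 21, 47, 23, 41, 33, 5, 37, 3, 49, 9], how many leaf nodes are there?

Tree built from: [44, 21, 47, 23, 41, 33, 5, 37, 3, 49, 9]
Tree (level-order array): [44, 21, 47, 5, 23, None, 49, 3, 9, None, 41, None, None, None, None, None, None, 33, None, None, 37]
Rule: A leaf has 0 children.
Per-node child counts:
  node 44: 2 child(ren)
  node 21: 2 child(ren)
  node 5: 2 child(ren)
  node 3: 0 child(ren)
  node 9: 0 child(ren)
  node 23: 1 child(ren)
  node 41: 1 child(ren)
  node 33: 1 child(ren)
  node 37: 0 child(ren)
  node 47: 1 child(ren)
  node 49: 0 child(ren)
Matching nodes: [3, 9, 37, 49]
Count of leaf nodes: 4


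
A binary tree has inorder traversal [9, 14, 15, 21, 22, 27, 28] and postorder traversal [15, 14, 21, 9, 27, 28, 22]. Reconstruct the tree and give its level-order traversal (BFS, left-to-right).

Inorder:   [9, 14, 15, 21, 22, 27, 28]
Postorder: [15, 14, 21, 9, 27, 28, 22]
Algorithm: postorder visits root last, so walk postorder right-to-left;
each value is the root of the current inorder slice — split it at that
value, recurse on the right subtree first, then the left.
Recursive splits:
  root=22; inorder splits into left=[9, 14, 15, 21], right=[27, 28]
  root=28; inorder splits into left=[27], right=[]
  root=27; inorder splits into left=[], right=[]
  root=9; inorder splits into left=[], right=[14, 15, 21]
  root=21; inorder splits into left=[14, 15], right=[]
  root=14; inorder splits into left=[], right=[15]
  root=15; inorder splits into left=[], right=[]
Reconstructed level-order: [22, 9, 28, 21, 27, 14, 15]


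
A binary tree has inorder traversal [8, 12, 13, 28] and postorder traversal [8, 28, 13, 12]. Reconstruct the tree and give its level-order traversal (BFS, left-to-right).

Inorder:   [8, 12, 13, 28]
Postorder: [8, 28, 13, 12]
Algorithm: postorder visits root last, so walk postorder right-to-left;
each value is the root of the current inorder slice — split it at that
value, recurse on the right subtree first, then the left.
Recursive splits:
  root=12; inorder splits into left=[8], right=[13, 28]
  root=13; inorder splits into left=[], right=[28]
  root=28; inorder splits into left=[], right=[]
  root=8; inorder splits into left=[], right=[]
Reconstructed level-order: [12, 8, 13, 28]


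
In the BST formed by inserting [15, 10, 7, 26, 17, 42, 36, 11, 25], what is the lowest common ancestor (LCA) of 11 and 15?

Tree insertion order: [15, 10, 7, 26, 17, 42, 36, 11, 25]
Tree (level-order array): [15, 10, 26, 7, 11, 17, 42, None, None, None, None, None, 25, 36]
In a BST, the LCA of p=11, q=15 is the first node v on the
root-to-leaf path with p <= v <= q (go left if both < v, right if both > v).
Walk from root:
  at 15: 11 <= 15 <= 15, this is the LCA
LCA = 15


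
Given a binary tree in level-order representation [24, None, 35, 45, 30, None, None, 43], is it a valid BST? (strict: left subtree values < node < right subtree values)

Level-order array: [24, None, 35, 45, 30, None, None, 43]
Validate using subtree bounds (lo, hi): at each node, require lo < value < hi,
then recurse left with hi=value and right with lo=value.
Preorder trace (stopping at first violation):
  at node 24 with bounds (-inf, +inf): OK
  at node 35 with bounds (24, +inf): OK
  at node 45 with bounds (24, 35): VIOLATION
Node 45 violates its bound: not (24 < 45 < 35).
Result: Not a valid BST


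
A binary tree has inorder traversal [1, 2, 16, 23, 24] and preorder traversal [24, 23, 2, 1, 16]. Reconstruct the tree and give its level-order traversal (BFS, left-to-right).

Inorder:  [1, 2, 16, 23, 24]
Preorder: [24, 23, 2, 1, 16]
Algorithm: preorder visits root first, so consume preorder in order;
for each root, split the current inorder slice at that value into
left-subtree inorder and right-subtree inorder, then recurse.
Recursive splits:
  root=24; inorder splits into left=[1, 2, 16, 23], right=[]
  root=23; inorder splits into left=[1, 2, 16], right=[]
  root=2; inorder splits into left=[1], right=[16]
  root=1; inorder splits into left=[], right=[]
  root=16; inorder splits into left=[], right=[]
Reconstructed level-order: [24, 23, 2, 1, 16]


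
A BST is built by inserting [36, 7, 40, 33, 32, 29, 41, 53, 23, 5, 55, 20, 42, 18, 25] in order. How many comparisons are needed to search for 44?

Search path for 44: 36 -> 40 -> 41 -> 53 -> 42
Found: False
Comparisons: 5


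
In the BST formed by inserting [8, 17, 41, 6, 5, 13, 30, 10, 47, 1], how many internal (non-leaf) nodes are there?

Tree built from: [8, 17, 41, 6, 5, 13, 30, 10, 47, 1]
Tree (level-order array): [8, 6, 17, 5, None, 13, 41, 1, None, 10, None, 30, 47]
Rule: An internal node has at least one child.
Per-node child counts:
  node 8: 2 child(ren)
  node 6: 1 child(ren)
  node 5: 1 child(ren)
  node 1: 0 child(ren)
  node 17: 2 child(ren)
  node 13: 1 child(ren)
  node 10: 0 child(ren)
  node 41: 2 child(ren)
  node 30: 0 child(ren)
  node 47: 0 child(ren)
Matching nodes: [8, 6, 5, 17, 13, 41]
Count of internal (non-leaf) nodes: 6


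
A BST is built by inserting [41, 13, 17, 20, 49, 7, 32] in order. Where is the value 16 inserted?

Starting tree (level order): [41, 13, 49, 7, 17, None, None, None, None, None, 20, None, 32]
Insertion path: 41 -> 13 -> 17
Result: insert 16 as left child of 17
Final tree (level order): [41, 13, 49, 7, 17, None, None, None, None, 16, 20, None, None, None, 32]


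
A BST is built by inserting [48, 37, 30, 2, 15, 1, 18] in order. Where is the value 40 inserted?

Starting tree (level order): [48, 37, None, 30, None, 2, None, 1, 15, None, None, None, 18]
Insertion path: 48 -> 37
Result: insert 40 as right child of 37
Final tree (level order): [48, 37, None, 30, 40, 2, None, None, None, 1, 15, None, None, None, 18]


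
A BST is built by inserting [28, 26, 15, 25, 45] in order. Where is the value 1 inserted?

Starting tree (level order): [28, 26, 45, 15, None, None, None, None, 25]
Insertion path: 28 -> 26 -> 15
Result: insert 1 as left child of 15
Final tree (level order): [28, 26, 45, 15, None, None, None, 1, 25]


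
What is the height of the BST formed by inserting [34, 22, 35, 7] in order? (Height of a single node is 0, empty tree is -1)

Insertion order: [34, 22, 35, 7]
Tree (level-order array): [34, 22, 35, 7]
Compute height bottom-up (empty subtree = -1):
  height(7) = 1 + max(-1, -1) = 0
  height(22) = 1 + max(0, -1) = 1
  height(35) = 1 + max(-1, -1) = 0
  height(34) = 1 + max(1, 0) = 2
Height = 2


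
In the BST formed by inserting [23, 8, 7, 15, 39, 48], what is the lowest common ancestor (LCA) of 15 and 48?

Tree insertion order: [23, 8, 7, 15, 39, 48]
Tree (level-order array): [23, 8, 39, 7, 15, None, 48]
In a BST, the LCA of p=15, q=48 is the first node v on the
root-to-leaf path with p <= v <= q (go left if both < v, right if both > v).
Walk from root:
  at 23: 15 <= 23 <= 48, this is the LCA
LCA = 23


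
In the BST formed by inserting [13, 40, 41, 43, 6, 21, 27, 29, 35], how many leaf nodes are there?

Tree built from: [13, 40, 41, 43, 6, 21, 27, 29, 35]
Tree (level-order array): [13, 6, 40, None, None, 21, 41, None, 27, None, 43, None, 29, None, None, None, 35]
Rule: A leaf has 0 children.
Per-node child counts:
  node 13: 2 child(ren)
  node 6: 0 child(ren)
  node 40: 2 child(ren)
  node 21: 1 child(ren)
  node 27: 1 child(ren)
  node 29: 1 child(ren)
  node 35: 0 child(ren)
  node 41: 1 child(ren)
  node 43: 0 child(ren)
Matching nodes: [6, 35, 43]
Count of leaf nodes: 3


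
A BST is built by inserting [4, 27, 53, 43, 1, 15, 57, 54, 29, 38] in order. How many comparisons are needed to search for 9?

Search path for 9: 4 -> 27 -> 15
Found: False
Comparisons: 3


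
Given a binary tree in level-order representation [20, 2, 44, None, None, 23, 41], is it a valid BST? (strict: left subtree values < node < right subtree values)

Level-order array: [20, 2, 44, None, None, 23, 41]
Validate using subtree bounds (lo, hi): at each node, require lo < value < hi,
then recurse left with hi=value and right with lo=value.
Preorder trace (stopping at first violation):
  at node 20 with bounds (-inf, +inf): OK
  at node 2 with bounds (-inf, 20): OK
  at node 44 with bounds (20, +inf): OK
  at node 23 with bounds (20, 44): OK
  at node 41 with bounds (44, +inf): VIOLATION
Node 41 violates its bound: not (44 < 41 < +inf).
Result: Not a valid BST


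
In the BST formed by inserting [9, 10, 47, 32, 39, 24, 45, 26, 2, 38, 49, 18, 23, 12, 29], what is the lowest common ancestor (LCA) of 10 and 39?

Tree insertion order: [9, 10, 47, 32, 39, 24, 45, 26, 2, 38, 49, 18, 23, 12, 29]
Tree (level-order array): [9, 2, 10, None, None, None, 47, 32, 49, 24, 39, None, None, 18, 26, 38, 45, 12, 23, None, 29]
In a BST, the LCA of p=10, q=39 is the first node v on the
root-to-leaf path with p <= v <= q (go left if both < v, right if both > v).
Walk from root:
  at 9: both 10 and 39 > 9, go right
  at 10: 10 <= 10 <= 39, this is the LCA
LCA = 10


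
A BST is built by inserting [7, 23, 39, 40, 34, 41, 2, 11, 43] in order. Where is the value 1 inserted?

Starting tree (level order): [7, 2, 23, None, None, 11, 39, None, None, 34, 40, None, None, None, 41, None, 43]
Insertion path: 7 -> 2
Result: insert 1 as left child of 2
Final tree (level order): [7, 2, 23, 1, None, 11, 39, None, None, None, None, 34, 40, None, None, None, 41, None, 43]


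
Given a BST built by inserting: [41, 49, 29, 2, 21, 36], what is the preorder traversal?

Tree insertion order: [41, 49, 29, 2, 21, 36]
Tree (level-order array): [41, 29, 49, 2, 36, None, None, None, 21]
Preorder traversal: [41, 29, 2, 21, 36, 49]


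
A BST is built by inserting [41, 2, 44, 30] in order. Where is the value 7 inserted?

Starting tree (level order): [41, 2, 44, None, 30]
Insertion path: 41 -> 2 -> 30
Result: insert 7 as left child of 30
Final tree (level order): [41, 2, 44, None, 30, None, None, 7]


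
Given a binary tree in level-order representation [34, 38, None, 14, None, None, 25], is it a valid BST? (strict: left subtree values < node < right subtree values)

Level-order array: [34, 38, None, 14, None, None, 25]
Validate using subtree bounds (lo, hi): at each node, require lo < value < hi,
then recurse left with hi=value and right with lo=value.
Preorder trace (stopping at first violation):
  at node 34 with bounds (-inf, +inf): OK
  at node 38 with bounds (-inf, 34): VIOLATION
Node 38 violates its bound: not (-inf < 38 < 34).
Result: Not a valid BST


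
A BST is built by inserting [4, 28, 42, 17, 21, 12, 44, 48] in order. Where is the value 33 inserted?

Starting tree (level order): [4, None, 28, 17, 42, 12, 21, None, 44, None, None, None, None, None, 48]
Insertion path: 4 -> 28 -> 42
Result: insert 33 as left child of 42
Final tree (level order): [4, None, 28, 17, 42, 12, 21, 33, 44, None, None, None, None, None, None, None, 48]


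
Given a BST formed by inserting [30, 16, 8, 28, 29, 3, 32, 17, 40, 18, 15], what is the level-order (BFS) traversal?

Tree insertion order: [30, 16, 8, 28, 29, 3, 32, 17, 40, 18, 15]
Tree (level-order array): [30, 16, 32, 8, 28, None, 40, 3, 15, 17, 29, None, None, None, None, None, None, None, 18]
BFS from the root, enqueuing left then right child of each popped node:
  queue [30] -> pop 30, enqueue [16, 32], visited so far: [30]
  queue [16, 32] -> pop 16, enqueue [8, 28], visited so far: [30, 16]
  queue [32, 8, 28] -> pop 32, enqueue [40], visited so far: [30, 16, 32]
  queue [8, 28, 40] -> pop 8, enqueue [3, 15], visited so far: [30, 16, 32, 8]
  queue [28, 40, 3, 15] -> pop 28, enqueue [17, 29], visited so far: [30, 16, 32, 8, 28]
  queue [40, 3, 15, 17, 29] -> pop 40, enqueue [none], visited so far: [30, 16, 32, 8, 28, 40]
  queue [3, 15, 17, 29] -> pop 3, enqueue [none], visited so far: [30, 16, 32, 8, 28, 40, 3]
  queue [15, 17, 29] -> pop 15, enqueue [none], visited so far: [30, 16, 32, 8, 28, 40, 3, 15]
  queue [17, 29] -> pop 17, enqueue [18], visited so far: [30, 16, 32, 8, 28, 40, 3, 15, 17]
  queue [29, 18] -> pop 29, enqueue [none], visited so far: [30, 16, 32, 8, 28, 40, 3, 15, 17, 29]
  queue [18] -> pop 18, enqueue [none], visited so far: [30, 16, 32, 8, 28, 40, 3, 15, 17, 29, 18]
Result: [30, 16, 32, 8, 28, 40, 3, 15, 17, 29, 18]


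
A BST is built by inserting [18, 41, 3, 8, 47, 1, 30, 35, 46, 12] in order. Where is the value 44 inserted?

Starting tree (level order): [18, 3, 41, 1, 8, 30, 47, None, None, None, 12, None, 35, 46]
Insertion path: 18 -> 41 -> 47 -> 46
Result: insert 44 as left child of 46
Final tree (level order): [18, 3, 41, 1, 8, 30, 47, None, None, None, 12, None, 35, 46, None, None, None, None, None, 44]


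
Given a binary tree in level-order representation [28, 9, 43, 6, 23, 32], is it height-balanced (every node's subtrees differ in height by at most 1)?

Tree (level-order array): [28, 9, 43, 6, 23, 32]
Definition: a tree is height-balanced if, at every node, |h(left) - h(right)| <= 1 (empty subtree has height -1).
Bottom-up per-node check:
  node 6: h_left=-1, h_right=-1, diff=0 [OK], height=0
  node 23: h_left=-1, h_right=-1, diff=0 [OK], height=0
  node 9: h_left=0, h_right=0, diff=0 [OK], height=1
  node 32: h_left=-1, h_right=-1, diff=0 [OK], height=0
  node 43: h_left=0, h_right=-1, diff=1 [OK], height=1
  node 28: h_left=1, h_right=1, diff=0 [OK], height=2
All nodes satisfy the balance condition.
Result: Balanced


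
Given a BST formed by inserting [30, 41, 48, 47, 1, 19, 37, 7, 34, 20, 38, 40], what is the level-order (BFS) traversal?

Tree insertion order: [30, 41, 48, 47, 1, 19, 37, 7, 34, 20, 38, 40]
Tree (level-order array): [30, 1, 41, None, 19, 37, 48, 7, 20, 34, 38, 47, None, None, None, None, None, None, None, None, 40]
BFS from the root, enqueuing left then right child of each popped node:
  queue [30] -> pop 30, enqueue [1, 41], visited so far: [30]
  queue [1, 41] -> pop 1, enqueue [19], visited so far: [30, 1]
  queue [41, 19] -> pop 41, enqueue [37, 48], visited so far: [30, 1, 41]
  queue [19, 37, 48] -> pop 19, enqueue [7, 20], visited so far: [30, 1, 41, 19]
  queue [37, 48, 7, 20] -> pop 37, enqueue [34, 38], visited so far: [30, 1, 41, 19, 37]
  queue [48, 7, 20, 34, 38] -> pop 48, enqueue [47], visited so far: [30, 1, 41, 19, 37, 48]
  queue [7, 20, 34, 38, 47] -> pop 7, enqueue [none], visited so far: [30, 1, 41, 19, 37, 48, 7]
  queue [20, 34, 38, 47] -> pop 20, enqueue [none], visited so far: [30, 1, 41, 19, 37, 48, 7, 20]
  queue [34, 38, 47] -> pop 34, enqueue [none], visited so far: [30, 1, 41, 19, 37, 48, 7, 20, 34]
  queue [38, 47] -> pop 38, enqueue [40], visited so far: [30, 1, 41, 19, 37, 48, 7, 20, 34, 38]
  queue [47, 40] -> pop 47, enqueue [none], visited so far: [30, 1, 41, 19, 37, 48, 7, 20, 34, 38, 47]
  queue [40] -> pop 40, enqueue [none], visited so far: [30, 1, 41, 19, 37, 48, 7, 20, 34, 38, 47, 40]
Result: [30, 1, 41, 19, 37, 48, 7, 20, 34, 38, 47, 40]


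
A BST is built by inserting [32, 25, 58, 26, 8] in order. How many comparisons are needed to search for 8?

Search path for 8: 32 -> 25 -> 8
Found: True
Comparisons: 3


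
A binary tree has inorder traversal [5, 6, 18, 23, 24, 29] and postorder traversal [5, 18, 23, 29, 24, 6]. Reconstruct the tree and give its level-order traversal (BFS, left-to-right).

Inorder:   [5, 6, 18, 23, 24, 29]
Postorder: [5, 18, 23, 29, 24, 6]
Algorithm: postorder visits root last, so walk postorder right-to-left;
each value is the root of the current inorder slice — split it at that
value, recurse on the right subtree first, then the left.
Recursive splits:
  root=6; inorder splits into left=[5], right=[18, 23, 24, 29]
  root=24; inorder splits into left=[18, 23], right=[29]
  root=29; inorder splits into left=[], right=[]
  root=23; inorder splits into left=[18], right=[]
  root=18; inorder splits into left=[], right=[]
  root=5; inorder splits into left=[], right=[]
Reconstructed level-order: [6, 5, 24, 23, 29, 18]


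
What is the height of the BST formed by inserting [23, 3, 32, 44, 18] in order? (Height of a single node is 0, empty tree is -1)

Insertion order: [23, 3, 32, 44, 18]
Tree (level-order array): [23, 3, 32, None, 18, None, 44]
Compute height bottom-up (empty subtree = -1):
  height(18) = 1 + max(-1, -1) = 0
  height(3) = 1 + max(-1, 0) = 1
  height(44) = 1 + max(-1, -1) = 0
  height(32) = 1 + max(-1, 0) = 1
  height(23) = 1 + max(1, 1) = 2
Height = 2


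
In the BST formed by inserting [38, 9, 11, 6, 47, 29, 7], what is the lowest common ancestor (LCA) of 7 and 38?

Tree insertion order: [38, 9, 11, 6, 47, 29, 7]
Tree (level-order array): [38, 9, 47, 6, 11, None, None, None, 7, None, 29]
In a BST, the LCA of p=7, q=38 is the first node v on the
root-to-leaf path with p <= v <= q (go left if both < v, right if both > v).
Walk from root:
  at 38: 7 <= 38 <= 38, this is the LCA
LCA = 38


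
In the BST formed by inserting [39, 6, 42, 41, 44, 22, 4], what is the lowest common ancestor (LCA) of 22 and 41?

Tree insertion order: [39, 6, 42, 41, 44, 22, 4]
Tree (level-order array): [39, 6, 42, 4, 22, 41, 44]
In a BST, the LCA of p=22, q=41 is the first node v on the
root-to-leaf path with p <= v <= q (go left if both < v, right if both > v).
Walk from root:
  at 39: 22 <= 39 <= 41, this is the LCA
LCA = 39


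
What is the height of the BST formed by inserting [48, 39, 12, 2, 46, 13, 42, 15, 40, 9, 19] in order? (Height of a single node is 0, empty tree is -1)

Insertion order: [48, 39, 12, 2, 46, 13, 42, 15, 40, 9, 19]
Tree (level-order array): [48, 39, None, 12, 46, 2, 13, 42, None, None, 9, None, 15, 40, None, None, None, None, 19]
Compute height bottom-up (empty subtree = -1):
  height(9) = 1 + max(-1, -1) = 0
  height(2) = 1 + max(-1, 0) = 1
  height(19) = 1 + max(-1, -1) = 0
  height(15) = 1 + max(-1, 0) = 1
  height(13) = 1 + max(-1, 1) = 2
  height(12) = 1 + max(1, 2) = 3
  height(40) = 1 + max(-1, -1) = 0
  height(42) = 1 + max(0, -1) = 1
  height(46) = 1 + max(1, -1) = 2
  height(39) = 1 + max(3, 2) = 4
  height(48) = 1 + max(4, -1) = 5
Height = 5


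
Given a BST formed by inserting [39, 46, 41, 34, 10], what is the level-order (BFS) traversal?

Tree insertion order: [39, 46, 41, 34, 10]
Tree (level-order array): [39, 34, 46, 10, None, 41]
BFS from the root, enqueuing left then right child of each popped node:
  queue [39] -> pop 39, enqueue [34, 46], visited so far: [39]
  queue [34, 46] -> pop 34, enqueue [10], visited so far: [39, 34]
  queue [46, 10] -> pop 46, enqueue [41], visited so far: [39, 34, 46]
  queue [10, 41] -> pop 10, enqueue [none], visited so far: [39, 34, 46, 10]
  queue [41] -> pop 41, enqueue [none], visited so far: [39, 34, 46, 10, 41]
Result: [39, 34, 46, 10, 41]


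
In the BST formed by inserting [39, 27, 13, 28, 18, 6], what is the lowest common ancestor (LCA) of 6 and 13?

Tree insertion order: [39, 27, 13, 28, 18, 6]
Tree (level-order array): [39, 27, None, 13, 28, 6, 18]
In a BST, the LCA of p=6, q=13 is the first node v on the
root-to-leaf path with p <= v <= q (go left if both < v, right if both > v).
Walk from root:
  at 39: both 6 and 13 < 39, go left
  at 27: both 6 and 13 < 27, go left
  at 13: 6 <= 13 <= 13, this is the LCA
LCA = 13


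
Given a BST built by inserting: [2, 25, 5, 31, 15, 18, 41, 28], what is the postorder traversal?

Tree insertion order: [2, 25, 5, 31, 15, 18, 41, 28]
Tree (level-order array): [2, None, 25, 5, 31, None, 15, 28, 41, None, 18]
Postorder traversal: [18, 15, 5, 28, 41, 31, 25, 2]


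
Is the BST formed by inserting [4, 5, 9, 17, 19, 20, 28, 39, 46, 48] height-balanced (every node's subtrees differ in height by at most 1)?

Tree (level-order array): [4, None, 5, None, 9, None, 17, None, 19, None, 20, None, 28, None, 39, None, 46, None, 48]
Definition: a tree is height-balanced if, at every node, |h(left) - h(right)| <= 1 (empty subtree has height -1).
Bottom-up per-node check:
  node 48: h_left=-1, h_right=-1, diff=0 [OK], height=0
  node 46: h_left=-1, h_right=0, diff=1 [OK], height=1
  node 39: h_left=-1, h_right=1, diff=2 [FAIL (|-1-1|=2 > 1)], height=2
  node 28: h_left=-1, h_right=2, diff=3 [FAIL (|-1-2|=3 > 1)], height=3
  node 20: h_left=-1, h_right=3, diff=4 [FAIL (|-1-3|=4 > 1)], height=4
  node 19: h_left=-1, h_right=4, diff=5 [FAIL (|-1-4|=5 > 1)], height=5
  node 17: h_left=-1, h_right=5, diff=6 [FAIL (|-1-5|=6 > 1)], height=6
  node 9: h_left=-1, h_right=6, diff=7 [FAIL (|-1-6|=7 > 1)], height=7
  node 5: h_left=-1, h_right=7, diff=8 [FAIL (|-1-7|=8 > 1)], height=8
  node 4: h_left=-1, h_right=8, diff=9 [FAIL (|-1-8|=9 > 1)], height=9
Node 39 violates the condition: |-1 - 1| = 2 > 1.
Result: Not balanced


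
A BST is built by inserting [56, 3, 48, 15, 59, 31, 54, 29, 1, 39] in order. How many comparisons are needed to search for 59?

Search path for 59: 56 -> 59
Found: True
Comparisons: 2


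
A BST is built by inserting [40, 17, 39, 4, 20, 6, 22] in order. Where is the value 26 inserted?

Starting tree (level order): [40, 17, None, 4, 39, None, 6, 20, None, None, None, None, 22]
Insertion path: 40 -> 17 -> 39 -> 20 -> 22
Result: insert 26 as right child of 22
Final tree (level order): [40, 17, None, 4, 39, None, 6, 20, None, None, None, None, 22, None, 26]


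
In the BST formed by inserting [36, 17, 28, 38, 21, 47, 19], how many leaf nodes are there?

Tree built from: [36, 17, 28, 38, 21, 47, 19]
Tree (level-order array): [36, 17, 38, None, 28, None, 47, 21, None, None, None, 19]
Rule: A leaf has 0 children.
Per-node child counts:
  node 36: 2 child(ren)
  node 17: 1 child(ren)
  node 28: 1 child(ren)
  node 21: 1 child(ren)
  node 19: 0 child(ren)
  node 38: 1 child(ren)
  node 47: 0 child(ren)
Matching nodes: [19, 47]
Count of leaf nodes: 2


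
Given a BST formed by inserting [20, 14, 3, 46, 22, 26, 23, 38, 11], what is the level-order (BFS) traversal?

Tree insertion order: [20, 14, 3, 46, 22, 26, 23, 38, 11]
Tree (level-order array): [20, 14, 46, 3, None, 22, None, None, 11, None, 26, None, None, 23, 38]
BFS from the root, enqueuing left then right child of each popped node:
  queue [20] -> pop 20, enqueue [14, 46], visited so far: [20]
  queue [14, 46] -> pop 14, enqueue [3], visited so far: [20, 14]
  queue [46, 3] -> pop 46, enqueue [22], visited so far: [20, 14, 46]
  queue [3, 22] -> pop 3, enqueue [11], visited so far: [20, 14, 46, 3]
  queue [22, 11] -> pop 22, enqueue [26], visited so far: [20, 14, 46, 3, 22]
  queue [11, 26] -> pop 11, enqueue [none], visited so far: [20, 14, 46, 3, 22, 11]
  queue [26] -> pop 26, enqueue [23, 38], visited so far: [20, 14, 46, 3, 22, 11, 26]
  queue [23, 38] -> pop 23, enqueue [none], visited so far: [20, 14, 46, 3, 22, 11, 26, 23]
  queue [38] -> pop 38, enqueue [none], visited so far: [20, 14, 46, 3, 22, 11, 26, 23, 38]
Result: [20, 14, 46, 3, 22, 11, 26, 23, 38]


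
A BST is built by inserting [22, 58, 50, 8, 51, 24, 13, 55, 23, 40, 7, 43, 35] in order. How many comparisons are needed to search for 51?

Search path for 51: 22 -> 58 -> 50 -> 51
Found: True
Comparisons: 4


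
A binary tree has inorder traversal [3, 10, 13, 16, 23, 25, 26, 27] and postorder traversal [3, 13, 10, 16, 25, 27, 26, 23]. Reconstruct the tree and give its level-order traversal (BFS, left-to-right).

Inorder:   [3, 10, 13, 16, 23, 25, 26, 27]
Postorder: [3, 13, 10, 16, 25, 27, 26, 23]
Algorithm: postorder visits root last, so walk postorder right-to-left;
each value is the root of the current inorder slice — split it at that
value, recurse on the right subtree first, then the left.
Recursive splits:
  root=23; inorder splits into left=[3, 10, 13, 16], right=[25, 26, 27]
  root=26; inorder splits into left=[25], right=[27]
  root=27; inorder splits into left=[], right=[]
  root=25; inorder splits into left=[], right=[]
  root=16; inorder splits into left=[3, 10, 13], right=[]
  root=10; inorder splits into left=[3], right=[13]
  root=13; inorder splits into left=[], right=[]
  root=3; inorder splits into left=[], right=[]
Reconstructed level-order: [23, 16, 26, 10, 25, 27, 3, 13]


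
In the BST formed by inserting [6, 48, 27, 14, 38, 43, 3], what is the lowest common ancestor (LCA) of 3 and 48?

Tree insertion order: [6, 48, 27, 14, 38, 43, 3]
Tree (level-order array): [6, 3, 48, None, None, 27, None, 14, 38, None, None, None, 43]
In a BST, the LCA of p=3, q=48 is the first node v on the
root-to-leaf path with p <= v <= q (go left if both < v, right if both > v).
Walk from root:
  at 6: 3 <= 6 <= 48, this is the LCA
LCA = 6


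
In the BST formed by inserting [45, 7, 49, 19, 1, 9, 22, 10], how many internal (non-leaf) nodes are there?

Tree built from: [45, 7, 49, 19, 1, 9, 22, 10]
Tree (level-order array): [45, 7, 49, 1, 19, None, None, None, None, 9, 22, None, 10]
Rule: An internal node has at least one child.
Per-node child counts:
  node 45: 2 child(ren)
  node 7: 2 child(ren)
  node 1: 0 child(ren)
  node 19: 2 child(ren)
  node 9: 1 child(ren)
  node 10: 0 child(ren)
  node 22: 0 child(ren)
  node 49: 0 child(ren)
Matching nodes: [45, 7, 19, 9]
Count of internal (non-leaf) nodes: 4


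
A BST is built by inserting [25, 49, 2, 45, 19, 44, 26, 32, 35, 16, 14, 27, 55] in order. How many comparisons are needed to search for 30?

Search path for 30: 25 -> 49 -> 45 -> 44 -> 26 -> 32 -> 27
Found: False
Comparisons: 7


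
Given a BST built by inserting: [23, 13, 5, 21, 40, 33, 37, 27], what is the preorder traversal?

Tree insertion order: [23, 13, 5, 21, 40, 33, 37, 27]
Tree (level-order array): [23, 13, 40, 5, 21, 33, None, None, None, None, None, 27, 37]
Preorder traversal: [23, 13, 5, 21, 40, 33, 27, 37]


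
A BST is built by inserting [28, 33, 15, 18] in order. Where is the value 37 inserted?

Starting tree (level order): [28, 15, 33, None, 18]
Insertion path: 28 -> 33
Result: insert 37 as right child of 33
Final tree (level order): [28, 15, 33, None, 18, None, 37]


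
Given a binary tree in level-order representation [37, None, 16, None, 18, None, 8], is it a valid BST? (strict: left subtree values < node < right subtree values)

Level-order array: [37, None, 16, None, 18, None, 8]
Validate using subtree bounds (lo, hi): at each node, require lo < value < hi,
then recurse left with hi=value and right with lo=value.
Preorder trace (stopping at first violation):
  at node 37 with bounds (-inf, +inf): OK
  at node 16 with bounds (37, +inf): VIOLATION
Node 16 violates its bound: not (37 < 16 < +inf).
Result: Not a valid BST


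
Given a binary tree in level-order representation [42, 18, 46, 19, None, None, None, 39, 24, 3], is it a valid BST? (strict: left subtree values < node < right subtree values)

Level-order array: [42, 18, 46, 19, None, None, None, 39, 24, 3]
Validate using subtree bounds (lo, hi): at each node, require lo < value < hi,
then recurse left with hi=value and right with lo=value.
Preorder trace (stopping at first violation):
  at node 42 with bounds (-inf, +inf): OK
  at node 18 with bounds (-inf, 42): OK
  at node 19 with bounds (-inf, 18): VIOLATION
Node 19 violates its bound: not (-inf < 19 < 18).
Result: Not a valid BST


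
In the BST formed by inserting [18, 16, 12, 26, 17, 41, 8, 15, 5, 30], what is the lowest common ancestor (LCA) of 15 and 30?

Tree insertion order: [18, 16, 12, 26, 17, 41, 8, 15, 5, 30]
Tree (level-order array): [18, 16, 26, 12, 17, None, 41, 8, 15, None, None, 30, None, 5]
In a BST, the LCA of p=15, q=30 is the first node v on the
root-to-leaf path with p <= v <= q (go left if both < v, right if both > v).
Walk from root:
  at 18: 15 <= 18 <= 30, this is the LCA
LCA = 18


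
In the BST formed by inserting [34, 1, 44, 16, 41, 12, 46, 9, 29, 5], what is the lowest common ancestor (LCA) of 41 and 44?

Tree insertion order: [34, 1, 44, 16, 41, 12, 46, 9, 29, 5]
Tree (level-order array): [34, 1, 44, None, 16, 41, 46, 12, 29, None, None, None, None, 9, None, None, None, 5]
In a BST, the LCA of p=41, q=44 is the first node v on the
root-to-leaf path with p <= v <= q (go left if both < v, right if both > v).
Walk from root:
  at 34: both 41 and 44 > 34, go right
  at 44: 41 <= 44 <= 44, this is the LCA
LCA = 44


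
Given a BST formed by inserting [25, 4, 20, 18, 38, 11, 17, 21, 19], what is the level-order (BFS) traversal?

Tree insertion order: [25, 4, 20, 18, 38, 11, 17, 21, 19]
Tree (level-order array): [25, 4, 38, None, 20, None, None, 18, 21, 11, 19, None, None, None, 17]
BFS from the root, enqueuing left then right child of each popped node:
  queue [25] -> pop 25, enqueue [4, 38], visited so far: [25]
  queue [4, 38] -> pop 4, enqueue [20], visited so far: [25, 4]
  queue [38, 20] -> pop 38, enqueue [none], visited so far: [25, 4, 38]
  queue [20] -> pop 20, enqueue [18, 21], visited so far: [25, 4, 38, 20]
  queue [18, 21] -> pop 18, enqueue [11, 19], visited so far: [25, 4, 38, 20, 18]
  queue [21, 11, 19] -> pop 21, enqueue [none], visited so far: [25, 4, 38, 20, 18, 21]
  queue [11, 19] -> pop 11, enqueue [17], visited so far: [25, 4, 38, 20, 18, 21, 11]
  queue [19, 17] -> pop 19, enqueue [none], visited so far: [25, 4, 38, 20, 18, 21, 11, 19]
  queue [17] -> pop 17, enqueue [none], visited so far: [25, 4, 38, 20, 18, 21, 11, 19, 17]
Result: [25, 4, 38, 20, 18, 21, 11, 19, 17]


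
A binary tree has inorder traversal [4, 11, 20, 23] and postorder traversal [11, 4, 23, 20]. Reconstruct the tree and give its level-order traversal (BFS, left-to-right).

Inorder:   [4, 11, 20, 23]
Postorder: [11, 4, 23, 20]
Algorithm: postorder visits root last, so walk postorder right-to-left;
each value is the root of the current inorder slice — split it at that
value, recurse on the right subtree first, then the left.
Recursive splits:
  root=20; inorder splits into left=[4, 11], right=[23]
  root=23; inorder splits into left=[], right=[]
  root=4; inorder splits into left=[], right=[11]
  root=11; inorder splits into left=[], right=[]
Reconstructed level-order: [20, 4, 23, 11]


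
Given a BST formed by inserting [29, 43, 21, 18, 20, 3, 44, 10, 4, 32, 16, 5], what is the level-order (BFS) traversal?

Tree insertion order: [29, 43, 21, 18, 20, 3, 44, 10, 4, 32, 16, 5]
Tree (level-order array): [29, 21, 43, 18, None, 32, 44, 3, 20, None, None, None, None, None, 10, None, None, 4, 16, None, 5]
BFS from the root, enqueuing left then right child of each popped node:
  queue [29] -> pop 29, enqueue [21, 43], visited so far: [29]
  queue [21, 43] -> pop 21, enqueue [18], visited so far: [29, 21]
  queue [43, 18] -> pop 43, enqueue [32, 44], visited so far: [29, 21, 43]
  queue [18, 32, 44] -> pop 18, enqueue [3, 20], visited so far: [29, 21, 43, 18]
  queue [32, 44, 3, 20] -> pop 32, enqueue [none], visited so far: [29, 21, 43, 18, 32]
  queue [44, 3, 20] -> pop 44, enqueue [none], visited so far: [29, 21, 43, 18, 32, 44]
  queue [3, 20] -> pop 3, enqueue [10], visited so far: [29, 21, 43, 18, 32, 44, 3]
  queue [20, 10] -> pop 20, enqueue [none], visited so far: [29, 21, 43, 18, 32, 44, 3, 20]
  queue [10] -> pop 10, enqueue [4, 16], visited so far: [29, 21, 43, 18, 32, 44, 3, 20, 10]
  queue [4, 16] -> pop 4, enqueue [5], visited so far: [29, 21, 43, 18, 32, 44, 3, 20, 10, 4]
  queue [16, 5] -> pop 16, enqueue [none], visited so far: [29, 21, 43, 18, 32, 44, 3, 20, 10, 4, 16]
  queue [5] -> pop 5, enqueue [none], visited so far: [29, 21, 43, 18, 32, 44, 3, 20, 10, 4, 16, 5]
Result: [29, 21, 43, 18, 32, 44, 3, 20, 10, 4, 16, 5]


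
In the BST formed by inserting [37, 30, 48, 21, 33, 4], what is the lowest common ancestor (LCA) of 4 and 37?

Tree insertion order: [37, 30, 48, 21, 33, 4]
Tree (level-order array): [37, 30, 48, 21, 33, None, None, 4]
In a BST, the LCA of p=4, q=37 is the first node v on the
root-to-leaf path with p <= v <= q (go left if both < v, right if both > v).
Walk from root:
  at 37: 4 <= 37 <= 37, this is the LCA
LCA = 37
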